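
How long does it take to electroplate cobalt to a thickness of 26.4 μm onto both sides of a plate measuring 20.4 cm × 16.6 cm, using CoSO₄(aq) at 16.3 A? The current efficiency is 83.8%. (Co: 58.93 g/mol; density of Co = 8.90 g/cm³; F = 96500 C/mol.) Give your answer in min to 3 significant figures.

63.6 min

Plated area = 2 × 20.4 × 16.6 = 677.3 cm²
Volume = 677.3 × 26.4×10⁻⁴ cm = 1.788 cm³
m(Co) = 1.788 × 8.90 = 15.91 g
n(Co) = 15.91 / 58.93 = 0.2700 mol; n(e⁻) = 2 × 0.2700 = 0.5400 mol
Q = 0.5400 × 96500 / 0.838 = 62180 C
t = 62180 / 16.3 = 3815 s = 63.6 min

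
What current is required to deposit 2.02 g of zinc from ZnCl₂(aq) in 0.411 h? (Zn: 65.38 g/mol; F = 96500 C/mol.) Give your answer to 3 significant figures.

4.03 A

n(Zn) = 2.02 / 65.38 = 0.03090 mol
Zn²⁺ + 2e⁻ → Zn, so n(e⁻) = 2 × 0.03090 = 0.06180 mol
Q = 0.06180 × 96500 = 5964 C
I = Q / t = 5964 / 1479.6 s = 4.03 A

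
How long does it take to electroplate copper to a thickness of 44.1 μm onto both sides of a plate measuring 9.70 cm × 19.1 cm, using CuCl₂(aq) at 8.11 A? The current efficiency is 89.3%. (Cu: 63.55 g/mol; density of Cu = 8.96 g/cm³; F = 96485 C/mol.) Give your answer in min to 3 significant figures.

Plated area = 2 × 9.70 × 19.1 = 370.5 cm²
Volume = 370.5 × 44.1×10⁻⁴ cm = 1.634 cm³
m(Cu) = 1.634 × 8.96 = 14.64 g
n(Cu) = 14.64 / 63.55 = 0.2304 mol; n(e⁻) = 2 × 0.2304 = 0.4608 mol
Q = 0.4608 × 96485 / 0.893 = 49790 C
t = 49790 / 8.11 = 6139 s = 102 min

102 min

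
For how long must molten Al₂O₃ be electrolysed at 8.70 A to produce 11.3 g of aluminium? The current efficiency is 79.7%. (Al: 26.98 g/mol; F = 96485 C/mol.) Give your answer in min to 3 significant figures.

n(Al) = 11.3 / 26.98 = 0.4188 mol
Al³⁺ + 3e⁻ → Al, so n(e⁻) = 3 × 0.4188 = 1.256 mol
Q = 1.256 × 96485 / 0.797 = 1.521×10^5 C
t = Q / I = 1.521×10^5 / 8.70 = 17480 s = 291 min

291 min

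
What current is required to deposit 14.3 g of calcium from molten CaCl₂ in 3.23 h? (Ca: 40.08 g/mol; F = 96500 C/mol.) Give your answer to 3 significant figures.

5.92 A

n(Ca) = 14.3 / 40.08 = 0.3568 mol
Ca²⁺ + 2e⁻ → Ca, so n(e⁻) = 2 × 0.3568 = 0.7136 mol
Q = 0.7136 × 96500 = 68860 C
I = Q / t = 68860 / 11628 s = 5.92 A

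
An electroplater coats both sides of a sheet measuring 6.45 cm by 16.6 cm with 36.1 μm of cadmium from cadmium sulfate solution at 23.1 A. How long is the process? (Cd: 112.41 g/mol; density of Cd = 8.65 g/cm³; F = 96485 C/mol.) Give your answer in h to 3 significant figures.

0.138 h

Plated area = 2 × 6.45 × 16.6 = 214.1 cm²
Volume = 214.1 × 36.1×10⁻⁴ cm = 0.7729 cm³
m(Cd) = 0.7729 × 8.65 = 6.686 g
n(Cd) = 6.686 / 112.41 = 0.05948 mol; n(e⁻) = 2 × 0.05948 = 0.1190 mol
Q = 0.1190 × 96485 = 11480 C
t = 11480 / 23.1 = 497.0 s = 0.138 h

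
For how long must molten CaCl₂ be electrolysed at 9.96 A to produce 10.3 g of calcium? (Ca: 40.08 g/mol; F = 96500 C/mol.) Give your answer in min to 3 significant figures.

83.0 min

n(Ca) = 10.3 / 40.08 = 0.2570 mol
Ca²⁺ + 2e⁻ → Ca, so n(e⁻) = 2 × 0.2570 = 0.5140 mol
Q = 0.5140 × 96500 = 49600 C
t = Q / I = 49600 / 9.96 = 4980 s = 83.0 min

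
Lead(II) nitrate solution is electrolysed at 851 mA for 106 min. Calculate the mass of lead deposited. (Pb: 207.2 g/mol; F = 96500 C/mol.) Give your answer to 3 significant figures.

5.81 g

Q = 0.851 A × 6360 s = 5412 C
n(e⁻) = 5412 / 96500 = 0.05608 mol
Pb²⁺ + 2e⁻ → Pb, so n(Pb) = 0.05608 / 2 = 0.02804 mol
m = 0.02804 × 207.2 = 5.81 g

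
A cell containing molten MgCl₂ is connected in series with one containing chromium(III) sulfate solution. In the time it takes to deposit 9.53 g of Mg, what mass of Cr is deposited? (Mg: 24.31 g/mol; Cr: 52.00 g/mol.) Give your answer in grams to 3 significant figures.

13.6 g

n(Mg) = 9.53 / 24.31 = 0.3920 mol
Mg²⁺ + 2e⁻ → Mg, so n(e⁻) = 2 × 0.3920 = 0.7840 mol
In series, the same 0.7840 mol of electrons flows through the second cell.
Cr³⁺ + 3e⁻ → Cr, so n(Cr) = 0.7840 / 3 = 0.2613 mol
m(Cr) = 0.2613 × 52.00 = 13.6 g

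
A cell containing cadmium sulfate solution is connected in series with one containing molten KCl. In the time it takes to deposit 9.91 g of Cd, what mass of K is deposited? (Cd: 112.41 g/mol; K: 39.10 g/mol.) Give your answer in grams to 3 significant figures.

n(Cd) = 9.91 / 112.41 = 0.08816 mol
Cd²⁺ + 2e⁻ → Cd, so n(e⁻) = 2 × 0.08816 = 0.1763 mol
Same current for the same time ⇒ same n(e⁻) = 0.1763 mol in both cells.
K⁺ + e⁻ → K, so n(K) = 0.1763 mol
m(K) = 0.1763 × 39.10 = 6.89 g

6.89 g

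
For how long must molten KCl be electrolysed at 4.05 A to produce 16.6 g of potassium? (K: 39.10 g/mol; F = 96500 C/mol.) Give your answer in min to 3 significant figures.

169 min

n(K) = 16.6 / 39.10 = 0.4246 mol
K⁺ + e⁻ → K, so n(e⁻) = 0.4246 mol
Q = 0.4246 × 96500 = 40970 C
t = Q / I = 40970 / 4.05 = 10120 s = 169 min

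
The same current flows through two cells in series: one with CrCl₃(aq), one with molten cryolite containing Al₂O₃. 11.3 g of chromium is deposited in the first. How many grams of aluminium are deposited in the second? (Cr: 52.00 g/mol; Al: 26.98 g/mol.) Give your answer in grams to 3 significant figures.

n(Cr) = 11.3 / 52.00 = 0.2173 mol
Cr³⁺ + 3e⁻ → Cr, so n(e⁻) = 3 × 0.2173 = 0.6519 mol
Same current for the same time ⇒ same n(e⁻) = 0.6519 mol in both cells.
Al³⁺ + 3e⁻ → Al, so n(Al) = 0.6519 / 3 = 0.2173 mol
m(Al) = 0.2173 × 26.98 = 5.86 g

5.86 g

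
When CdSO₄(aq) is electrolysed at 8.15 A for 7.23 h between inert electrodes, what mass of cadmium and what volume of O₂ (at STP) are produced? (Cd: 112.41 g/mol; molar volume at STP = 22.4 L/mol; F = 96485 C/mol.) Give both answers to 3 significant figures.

124 g Cd; 12.3 L O₂

Q = 8.15 × 26028 = 2.121×10^5 C; n(e⁻) = 2.121×10^5 / 96485 = 2.198 mol
Cathode: Cd²⁺ + 2e⁻ → Cd → n(Cd) = 2.198/2 = 1.099 mol → 124 g
Anode: 2H₂O → O₂ + 4H⁺ + 4e⁻ → n(O₂) = 2.198/4 = 0.5495 mol → 12.3 L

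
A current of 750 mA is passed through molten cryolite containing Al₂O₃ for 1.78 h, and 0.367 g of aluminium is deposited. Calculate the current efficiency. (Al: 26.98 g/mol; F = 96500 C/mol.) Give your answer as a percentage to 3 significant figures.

Q = 0.750 × 6408 = 4806 C
n(e⁻) = 4806 / 96500 = 0.04980 mol
Al³⁺ + 3e⁻ → Al, so theoretical n(Al) = 0.01660 mol → 0.4479 g
Efficiency = 0.367 / 0.4479 = 0.8194 = 81.9%

81.9%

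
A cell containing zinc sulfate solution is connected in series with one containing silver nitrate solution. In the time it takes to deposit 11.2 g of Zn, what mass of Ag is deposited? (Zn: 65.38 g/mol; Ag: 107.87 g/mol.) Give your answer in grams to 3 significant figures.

37.0 g

n(Zn) = 11.2 / 65.38 = 0.1713 mol
Zn²⁺ + 2e⁻ → Zn, so n(e⁻) = 2 × 0.1713 = 0.3426 mol
In series, the same 0.3426 mol of electrons flows through the second cell.
Ag⁺ + e⁻ → Ag, so n(Ag) = 0.3426 mol
m(Ag) = 0.3426 × 107.87 = 37.0 g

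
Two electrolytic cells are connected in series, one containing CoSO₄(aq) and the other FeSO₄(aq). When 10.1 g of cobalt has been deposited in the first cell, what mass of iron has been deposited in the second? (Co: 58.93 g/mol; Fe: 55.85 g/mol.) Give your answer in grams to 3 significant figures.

9.57 g

n(Co) = 10.1 / 58.93 = 0.1714 mol
Co²⁺ + 2e⁻ → Co, so n(e⁻) = 2 × 0.1714 = 0.3428 mol
The cells are in series, so the same charge (and hence the same n(e⁻) = 0.3428 mol) passes through both.
Fe²⁺ + 2e⁻ → Fe, so n(Fe) = 0.3428 / 2 = 0.1714 mol
m(Fe) = 0.1714 × 55.85 = 9.57 g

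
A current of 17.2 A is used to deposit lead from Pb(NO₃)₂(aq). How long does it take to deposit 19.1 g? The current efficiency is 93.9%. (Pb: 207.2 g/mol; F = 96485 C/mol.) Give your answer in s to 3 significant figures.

n(Pb) = 19.1 / 207.2 = 0.09218 mol
Pb²⁺ + 2e⁻ → Pb, so n(e⁻) = 2 × 0.09218 = 0.1844 mol
Q = 0.1844 × 96485 / 0.939 = 18950 C
t = Q / I = 18950 / 17.2 = 1102 s

1100 s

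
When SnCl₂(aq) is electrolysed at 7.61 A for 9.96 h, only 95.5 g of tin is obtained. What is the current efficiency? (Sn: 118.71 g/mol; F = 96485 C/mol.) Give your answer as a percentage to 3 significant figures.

Q = 7.61 × 35856 = 2.729×10^5 C
n(e⁻) = 2.729×10^5 / 96485 = 2.828 mol
Sn²⁺ + 2e⁻ → Sn, so theoretical n(Sn) = 1.414 mol → 167.9 g
Efficiency = 95.5 / 167.9 = 0.5688 = 56.9%

56.9%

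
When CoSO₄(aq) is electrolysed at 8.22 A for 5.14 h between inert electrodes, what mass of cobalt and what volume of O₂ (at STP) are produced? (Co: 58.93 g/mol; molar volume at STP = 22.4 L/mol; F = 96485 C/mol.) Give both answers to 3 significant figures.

Q = 8.22 × 18504 = 1.521×10^5 C; n(e⁻) = 1.521×10^5 / 96485 = 1.576 mol
Cathode: Co²⁺ + 2e⁻ → Co → n(Co) = 1.576/2 = 0.7880 mol → 46.4 g
Anode: 2H₂O → O₂ + 4H⁺ + 4e⁻ → n(O₂) = 1.576/4 = 0.3940 mol → 8.83 L

46.4 g Co; 8.83 L O₂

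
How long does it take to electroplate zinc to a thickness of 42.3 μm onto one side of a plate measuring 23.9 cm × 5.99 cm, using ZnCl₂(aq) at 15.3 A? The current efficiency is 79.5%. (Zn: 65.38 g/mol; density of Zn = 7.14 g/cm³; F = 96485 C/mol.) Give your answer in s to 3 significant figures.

Plated area = 23.9 × 5.99 = 143.2 cm²
Volume = 143.2 × 42.3×10⁻⁴ cm = 0.6057 cm³
m(Zn) = 0.6057 × 7.14 = 4.325 g
n(Zn) = 4.325 / 65.38 = 0.06615 mol; n(e⁻) = 2 × 0.06615 = 0.1323 mol
Q = 0.1323 × 96485 / 0.795 = 16060 C
t = 16060 / 15.3 = 1050 s

1050 s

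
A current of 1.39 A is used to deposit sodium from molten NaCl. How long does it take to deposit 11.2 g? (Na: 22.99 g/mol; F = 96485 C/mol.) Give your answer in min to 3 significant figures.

n(Na) = 11.2 / 22.99 = 0.4872 mol
Na⁺ + e⁻ → Na, so n(e⁻) = 0.4872 mol
Q = 0.4872 × 96485 = 47010 C
t = Q / I = 47010 / 1.39 = 33820 s = 564 min

564 min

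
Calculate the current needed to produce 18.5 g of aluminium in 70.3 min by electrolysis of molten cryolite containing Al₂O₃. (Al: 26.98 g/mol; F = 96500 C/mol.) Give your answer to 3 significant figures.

n(Al) = 18.5 / 26.98 = 0.6857 mol
Al³⁺ + 3e⁻ → Al, so n(e⁻) = 3 × 0.6857 = 2.057 mol
Q = 2.057 × 96500 = 1.985×10^5 C
I = Q / t = 1.985×10^5 / 4218 s = 47.1 A

47.1 A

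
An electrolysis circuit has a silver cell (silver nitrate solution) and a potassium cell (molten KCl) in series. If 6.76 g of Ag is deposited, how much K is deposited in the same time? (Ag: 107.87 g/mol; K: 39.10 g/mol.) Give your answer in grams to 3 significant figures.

n(Ag) = 6.76 / 107.87 = 0.06267 mol
Ag⁺ + e⁻ → Ag, so n(e⁻) = 0.06267 mol
In series, the same 0.06267 mol of electrons flows through the second cell.
K⁺ + e⁻ → K, so n(K) = 0.06267 mol
m(K) = 0.06267 × 39.10 = 2.45 g

2.45 g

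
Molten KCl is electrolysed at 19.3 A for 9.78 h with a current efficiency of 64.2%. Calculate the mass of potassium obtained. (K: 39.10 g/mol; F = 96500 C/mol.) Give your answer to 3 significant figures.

177 g

Q = 19.3 × 35208 = 6.795×10^5 C
n(e⁻) = 6.795×10^5 / 96500 = 7.041 mol
K⁺ + e⁻ → K, so theoretical m(K) = 7.041 × 39.10 = 275.3 g
Actual mass = 64.2% × 275.3 = 177 g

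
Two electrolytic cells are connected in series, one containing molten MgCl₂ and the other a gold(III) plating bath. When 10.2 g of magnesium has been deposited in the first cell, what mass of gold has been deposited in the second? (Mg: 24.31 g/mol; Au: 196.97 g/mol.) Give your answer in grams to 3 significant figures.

55.1 g

n(Mg) = 10.2 / 24.31 = 0.4196 mol
Mg²⁺ + 2e⁻ → Mg, so n(e⁻) = 2 × 0.4196 = 0.8392 mol
Since the cells are in series, n(e⁻) in the Au cell is also 0.8392 mol.
Au³⁺ + 3e⁻ → Au, so n(Au) = 0.8392 / 3 = 0.2797 mol
m(Au) = 0.2797 × 196.97 = 55.1 g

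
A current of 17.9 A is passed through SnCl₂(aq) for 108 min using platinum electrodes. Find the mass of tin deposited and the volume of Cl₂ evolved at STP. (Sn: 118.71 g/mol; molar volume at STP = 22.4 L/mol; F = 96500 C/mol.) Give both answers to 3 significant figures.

71.3 g Sn; 13.5 L Cl₂

Q = 17.9 × 6480 = 1.160×10^5 C; n(e⁻) = 1.160×10^5 / 96500 = 1.202 mol
Cathode: Sn²⁺ + 2e⁻ → Sn → n(Sn) = 1.202/2 = 0.6010 mol → 71.3 g
Anode: 2Cl⁻ → Cl₂ + 2e⁻ → n(Cl₂) = 1.202/2 = 0.6010 mol → 13.5 L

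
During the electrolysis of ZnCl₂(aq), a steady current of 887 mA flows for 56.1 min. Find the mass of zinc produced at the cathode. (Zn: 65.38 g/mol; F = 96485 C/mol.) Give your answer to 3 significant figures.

1.01 g

Charge passed = 0.887 × 3366 = 2986 C
n(e⁻) = Q/F = 2986/96485 = 0.03095 mol
Zn²⁺ + 2e⁻ → Zn, so n(Zn) = 0.03095 / 2 = 0.01548 mol
m = 0.01548 × 65.38 = 1.01 g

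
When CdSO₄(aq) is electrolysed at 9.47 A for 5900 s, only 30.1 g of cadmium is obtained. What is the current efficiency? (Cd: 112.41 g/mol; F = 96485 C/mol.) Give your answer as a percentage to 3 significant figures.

92.5%

Q = 9.47 × 5900 = 55870 C
n(e⁻) = 55870 / 96485 = 0.5791 mol
Cd²⁺ + 2e⁻ → Cd, so theoretical n(Cd) = 0.2896 mol → 32.55 g
Efficiency = 30.1 / 32.55 = 0.9247 = 92.5%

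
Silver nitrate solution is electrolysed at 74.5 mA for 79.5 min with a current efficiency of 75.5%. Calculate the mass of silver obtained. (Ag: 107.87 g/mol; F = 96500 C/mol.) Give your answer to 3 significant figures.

Q = 0.0745 × 4770 = 355.4 C
n(e⁻) = 355.4 / 96500 = 0.003683 mol
Ag⁺ + e⁻ → Ag, so theoretical m(Ag) = 0.003683 × 107.87 = 0.3973 g
Actual mass = 75.5% × 0.3973 = 0.300 g

0.300 g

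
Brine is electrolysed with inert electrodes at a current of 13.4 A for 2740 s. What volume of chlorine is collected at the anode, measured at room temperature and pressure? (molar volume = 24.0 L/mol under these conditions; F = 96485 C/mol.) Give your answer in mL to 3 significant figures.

4570 mL

Charge passed = 13.4 × 2740 = 36720 C
n(e⁻) = Q/F = 36720/96485 = 0.3806 mol
2Cl⁻ → Cl₂ + 2e⁻, so n(Cl₂) = 0.3806 / 2 = 0.1903 mol
V = 0.1903 × 24.0 = 4.567 L
= 4570 mL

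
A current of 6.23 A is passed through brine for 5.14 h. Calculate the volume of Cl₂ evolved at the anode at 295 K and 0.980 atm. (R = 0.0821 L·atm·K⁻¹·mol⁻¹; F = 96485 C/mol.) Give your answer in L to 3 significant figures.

Charge passed = 6.23 × 18504 = 1.153×10^5 C
n(e⁻) = Q/F = 1.153×10^5/96485 = 1.195 mol
2Cl⁻ → Cl₂ + 2e⁻, so n(Cl₂) = 1.195 / 2 = 0.5975 mol
V = nRT/P = 0.5975 × 0.0821 × 295 / 0.980 = 14.77 L

14.8 L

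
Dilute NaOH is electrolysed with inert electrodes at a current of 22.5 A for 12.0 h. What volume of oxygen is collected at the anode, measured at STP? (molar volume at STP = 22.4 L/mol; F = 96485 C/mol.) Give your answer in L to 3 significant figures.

56.4 L

Q = It = 22.5 × 43200 = 9.720×10^5 C
n(e⁻) = 9.720×10^5 / 96485 = 10.07 mol
2H₂O → O₂ + 4H⁺ + 4e⁻, so n(O₂) = 10.07 / 4 = 2.518 mol
V = 2.518 × 22.4 = 56.40 L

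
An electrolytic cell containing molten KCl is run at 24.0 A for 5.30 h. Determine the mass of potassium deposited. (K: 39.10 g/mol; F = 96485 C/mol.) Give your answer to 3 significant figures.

Q = It = 24.0 × 19080 = 4.579×10^5 C
Moles of electrons = 4.579×10^5 / 96485 = 4.746 mol
K⁺ + e⁻ → K, so n(K) = 4.746 mol
m = 4.746 × 39.10 = 186 g

186 g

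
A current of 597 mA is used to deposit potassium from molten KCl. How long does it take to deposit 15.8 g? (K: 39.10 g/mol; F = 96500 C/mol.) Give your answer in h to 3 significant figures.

18.1 h

n(K) = 15.8 / 39.10 = 0.4041 mol
K⁺ + e⁻ → K, so n(e⁻) = 0.4041 mol
Q = 0.4041 × 96500 = 39000 C
t = Q / I = 39000 / 0.597 = 65330 s = 18.1 h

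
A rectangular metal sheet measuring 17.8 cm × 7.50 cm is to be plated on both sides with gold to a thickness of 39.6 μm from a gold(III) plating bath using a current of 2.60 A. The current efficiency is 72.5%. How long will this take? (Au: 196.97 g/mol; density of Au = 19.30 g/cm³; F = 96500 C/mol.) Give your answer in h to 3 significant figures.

4.42 h

Plated area = 2 × 17.8 × 7.50 = 267.0 cm²
Volume = 267.0 × 39.6×10⁻⁴ cm = 1.057 cm³
m(Au) = 1.057 × 19.30 = 20.40 g
n(Au) = 20.40 / 196.97 = 0.1036 mol; n(e⁻) = 3 × 0.1036 = 0.3108 mol
Q = 0.3108 × 96500 / 0.725 = 41370 C
t = 41370 / 2.60 = 15910 s = 4.42 h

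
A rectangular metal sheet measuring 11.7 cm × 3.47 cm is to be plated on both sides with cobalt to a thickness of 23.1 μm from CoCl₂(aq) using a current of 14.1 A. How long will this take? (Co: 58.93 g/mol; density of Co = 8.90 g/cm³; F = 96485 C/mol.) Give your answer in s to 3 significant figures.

388 s

Plated area = 2 × 11.7 × 3.47 = 81.20 cm²
Volume = 81.20 × 23.1×10⁻⁴ cm = 0.1876 cm³
m(Co) = 0.1876 × 8.90 = 1.670 g
n(Co) = 1.670 / 58.93 = 0.02834 mol; n(e⁻) = 2 × 0.02834 = 0.05668 mol
Q = 0.05668 × 96485 = 5469 C
t = 5469 / 14.1 = 387.9 s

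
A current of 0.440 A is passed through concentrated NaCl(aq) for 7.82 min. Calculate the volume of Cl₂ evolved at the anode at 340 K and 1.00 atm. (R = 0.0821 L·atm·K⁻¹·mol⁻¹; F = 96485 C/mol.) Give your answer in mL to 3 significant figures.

29.9 mL

Q = 0.440 A × 469.2 s = 206.4 C
Moles of electrons = 206.4 / 96485 = 0.002139 mol
2Cl⁻ → Cl₂ + 2e⁻, so n(Cl₂) = 0.002139 / 2 = 0.001070 mol
V = nRT/P = 0.001070 × 0.0821 × 340 / 1.00 = 0.02987 L
= 29.9 mL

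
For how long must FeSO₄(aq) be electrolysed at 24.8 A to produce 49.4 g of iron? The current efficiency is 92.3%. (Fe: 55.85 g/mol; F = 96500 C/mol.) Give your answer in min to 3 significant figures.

n(Fe) = 49.4 / 55.85 = 0.8845 mol
Fe²⁺ + 2e⁻ → Fe, so n(e⁻) = 2 × 0.8845 = 1.769 mol
Q = 1.769 × 96500 / 0.923 = 1.849×10^5 C
t = Q / I = 1.849×10^5 / 24.8 = 7456 s = 124 min

124 min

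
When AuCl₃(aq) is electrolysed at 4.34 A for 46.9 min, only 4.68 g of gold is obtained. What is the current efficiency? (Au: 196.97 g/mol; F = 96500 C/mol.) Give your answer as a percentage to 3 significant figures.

Q = 4.34 × 2814 = 12210 C
n(e⁻) = 12210 / 96500 = 0.1265 mol
Au³⁺ + 3e⁻ → Au, so theoretical n(Au) = 0.04217 mol → 8.306 g
Efficiency = 4.68 / 8.306 = 0.5634 = 56.3%

56.3%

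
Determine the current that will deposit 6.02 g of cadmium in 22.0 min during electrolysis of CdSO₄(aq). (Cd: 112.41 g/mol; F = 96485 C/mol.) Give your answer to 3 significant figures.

7.83 A

n(Cd) = 6.02 / 112.41 = 0.05355 mol
Cd²⁺ + 2e⁻ → Cd, so n(e⁻) = 2 × 0.05355 = 0.1071 mol
Q = 0.1071 × 96485 = 10330 C
I = Q / t = 10330 / 1320 s = 7.83 A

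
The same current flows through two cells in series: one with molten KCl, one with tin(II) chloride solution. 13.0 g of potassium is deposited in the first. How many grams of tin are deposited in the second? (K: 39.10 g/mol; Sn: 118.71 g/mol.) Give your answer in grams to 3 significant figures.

19.7 g

n(K) = 13.0 / 39.10 = 0.3325 mol
K⁺ + e⁻ → K, so n(e⁻) = 0.3325 mol
The cells are in series, so the same charge (and hence the same n(e⁻) = 0.3325 mol) passes through both.
Sn²⁺ + 2e⁻ → Sn, so n(Sn) = 0.3325 / 2 = 0.1663 mol
m(Sn) = 0.1663 × 118.71 = 19.7 g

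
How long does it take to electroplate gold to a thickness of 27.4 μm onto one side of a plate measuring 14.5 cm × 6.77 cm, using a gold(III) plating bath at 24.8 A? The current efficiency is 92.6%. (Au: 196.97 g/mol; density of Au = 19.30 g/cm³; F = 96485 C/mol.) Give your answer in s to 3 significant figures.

332 s

Plated area = 14.5 × 6.77 = 98.17 cm²
Volume = 98.17 × 27.4×10⁻⁴ cm = 0.2690 cm³
m(Au) = 0.2690 × 19.30 = 5.192 g
n(Au) = 5.192 / 196.97 = 0.02636 mol; n(e⁻) = 3 × 0.02636 = 0.07908 mol
Q = 0.07908 × 96485 / 0.926 = 8240 C
t = 8240 / 24.8 = 332.3 s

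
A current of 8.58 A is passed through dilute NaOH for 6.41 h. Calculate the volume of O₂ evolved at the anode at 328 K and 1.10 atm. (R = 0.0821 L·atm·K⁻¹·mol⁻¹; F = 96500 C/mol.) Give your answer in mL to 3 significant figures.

Charge passed = 8.58 × 23076 = 1.980×10^5 C
n(e⁻) = Q/F = 1.980×10^5/96500 = 2.052 mol
2H₂O → O₂ + 4H⁺ + 4e⁻, so n(O₂) = 2.052 / 4 = 0.5130 mol
V = nRT/P = 0.5130 × 0.0821 × 328 / 1.10 = 12.56 L
= 12600 mL

12600 mL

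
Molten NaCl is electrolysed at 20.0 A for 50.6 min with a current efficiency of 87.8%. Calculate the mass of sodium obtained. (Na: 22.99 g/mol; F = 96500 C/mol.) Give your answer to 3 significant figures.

Q = 20.0 × 3036 = 60720 C
n(e⁻) = 60720 / 96500 = 0.6292 mol
Na⁺ + e⁻ → Na, so theoretical m(Na) = 0.6292 × 22.99 = 14.47 g
Actual mass = 87.8% × 14.47 = 12.7 g

12.7 g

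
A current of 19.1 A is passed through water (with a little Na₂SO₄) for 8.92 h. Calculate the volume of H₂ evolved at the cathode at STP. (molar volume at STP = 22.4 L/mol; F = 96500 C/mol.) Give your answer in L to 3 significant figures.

71.2 L

Q = It = 19.1 × 32112 = 6.133×10^5 C
n(e⁻) = Q/F = 6.133×10^5/96500 = 6.355 mol
2H⁺ + 2e⁻ → H₂, so n(H₂) = 6.355 / 2 = 3.178 mol
V = 3.178 × 22.4 = 71.19 L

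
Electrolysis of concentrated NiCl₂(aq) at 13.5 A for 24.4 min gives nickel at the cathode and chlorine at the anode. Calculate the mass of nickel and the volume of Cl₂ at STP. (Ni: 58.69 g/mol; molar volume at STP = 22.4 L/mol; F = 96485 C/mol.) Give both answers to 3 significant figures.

6.01 g Ni; 2.29 L Cl₂

Q = 13.5 × 1464 = 19760 C; n(e⁻) = 19760 / 96485 = 0.2048 mol
Cathode: Ni²⁺ + 2e⁻ → Ni → n(Ni) = 0.2048/2 = 0.1024 mol → 6.01 g
Anode: 2Cl⁻ → Cl₂ + 2e⁻ → n(Cl₂) = 0.2048/2 = 0.1024 mol → 2.29 L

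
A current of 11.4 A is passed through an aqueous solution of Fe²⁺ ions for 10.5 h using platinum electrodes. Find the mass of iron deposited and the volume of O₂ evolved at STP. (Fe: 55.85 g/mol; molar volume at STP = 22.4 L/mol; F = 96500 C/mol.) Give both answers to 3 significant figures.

125 g Fe; 25.0 L O₂

Q = 11.4 × 37800 = 4.309×10^5 C; n(e⁻) = 4.309×10^5 / 96500 = 4.465 mol
Cathode: Fe²⁺ + 2e⁻ → Fe → n(Fe) = 4.465/2 = 2.233 mol → 125 g
Anode: 2H₂O → O₂ + 4H⁺ + 4e⁻ → n(O₂) = 4.465/4 = 1.116 mol → 25.0 L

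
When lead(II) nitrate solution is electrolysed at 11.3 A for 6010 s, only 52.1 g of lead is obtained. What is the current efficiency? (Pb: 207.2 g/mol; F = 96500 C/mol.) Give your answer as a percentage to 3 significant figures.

Q = 11.3 × 6010 = 67910 C
n(e⁻) = 67910 / 96500 = 0.7037 mol
Pb²⁺ + 2e⁻ → Pb, so theoretical n(Pb) = 0.3519 mol → 72.91 g
Efficiency = 52.1 / 72.91 = 0.7146 = 71.5%

71.5%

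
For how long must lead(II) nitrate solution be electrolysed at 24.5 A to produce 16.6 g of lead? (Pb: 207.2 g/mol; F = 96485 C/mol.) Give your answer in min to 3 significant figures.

n(Pb) = 16.6 / 207.2 = 0.08012 mol
Pb²⁺ + 2e⁻ → Pb, so n(e⁻) = 2 × 0.08012 = 0.1602 mol
Q = 0.1602 × 96485 = 15460 C
t = Q / I = 15460 / 24.5 = 631.0 s = 10.5 min

10.5 min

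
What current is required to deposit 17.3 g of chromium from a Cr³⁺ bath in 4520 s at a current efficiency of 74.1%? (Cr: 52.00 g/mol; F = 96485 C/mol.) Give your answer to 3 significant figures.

n(Cr) = 17.3 / 52.00 = 0.3327 mol
Cr³⁺ + 3e⁻ → Cr, so n(e⁻) = 3 × 0.3327 = 0.9981 mol
Q = 0.9981 × 96485 / 0.741 = 1.300×10^5 C
I = Q / t = 1.300×10^5 / 4520 s = 28.8 A

28.8 A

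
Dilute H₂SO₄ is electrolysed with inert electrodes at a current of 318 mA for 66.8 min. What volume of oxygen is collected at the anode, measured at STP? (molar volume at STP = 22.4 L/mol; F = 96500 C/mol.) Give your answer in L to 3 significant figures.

0.0740 L

Q = It = 0.318 × 4008 = 1275 C
n(e⁻) = 1275 / 96500 = 0.01321 mol
2H₂O → O₂ + 4H⁺ + 4e⁻, so n(O₂) = 0.01321 / 4 = 0.003303 mol
V = 0.003303 × 22.4 = 0.07399 L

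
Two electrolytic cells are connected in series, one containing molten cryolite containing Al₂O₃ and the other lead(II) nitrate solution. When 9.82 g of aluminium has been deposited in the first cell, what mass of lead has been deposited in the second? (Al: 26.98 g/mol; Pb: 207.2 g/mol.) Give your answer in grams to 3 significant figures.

113 g

n(Al) = 9.82 / 26.98 = 0.3640 mol
Al³⁺ + 3e⁻ → Al, so n(e⁻) = 3 × 0.3640 = 1.092 mol
Same current for the same time ⇒ same n(e⁻) = 1.092 mol in both cells.
Pb²⁺ + 2e⁻ → Pb, so n(Pb) = 1.092 / 2 = 0.5460 mol
m(Pb) = 0.5460 × 207.2 = 113 g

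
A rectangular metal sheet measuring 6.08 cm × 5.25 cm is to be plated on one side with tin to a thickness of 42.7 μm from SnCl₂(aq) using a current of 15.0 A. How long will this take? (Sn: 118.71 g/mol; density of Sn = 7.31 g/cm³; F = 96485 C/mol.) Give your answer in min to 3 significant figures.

Plated area = 6.08 × 5.25 = 31.92 cm²
Volume = 31.92 × 42.7×10⁻⁴ cm = 0.1363 cm³
m(Sn) = 0.1363 × 7.31 = 0.9964 g
n(Sn) = 0.9964 / 118.71 = 0.008394 mol; n(e⁻) = 2 × 0.008394 = 0.01679 mol
Q = 0.01679 × 96485 = 1620 C
t = 1620 / 15.0 = 108.0 s = 1.80 min

1.80 min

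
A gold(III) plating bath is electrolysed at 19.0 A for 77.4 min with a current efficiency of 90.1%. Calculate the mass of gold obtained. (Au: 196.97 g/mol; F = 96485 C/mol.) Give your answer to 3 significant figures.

Q = 19.0 × 4644 = 88240 C
n(e⁻) = 88240 / 96485 = 0.9145 mol
Au³⁺ + 3e⁻ → Au, so theoretical m(Au) = 0.3048 × 196.97 = 60.04 g
Actual mass = 90.1% × 60.04 = 54.1 g

54.1 g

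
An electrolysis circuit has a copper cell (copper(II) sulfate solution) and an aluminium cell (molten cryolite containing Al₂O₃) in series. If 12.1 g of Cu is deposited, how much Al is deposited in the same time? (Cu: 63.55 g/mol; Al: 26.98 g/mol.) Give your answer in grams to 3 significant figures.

n(Cu) = 12.1 / 63.55 = 0.1904 mol
Cu²⁺ + 2e⁻ → Cu, so n(e⁻) = 2 × 0.1904 = 0.3808 mol
Since the cells are in series, n(e⁻) in the Al cell is also 0.3808 mol.
Al³⁺ + 3e⁻ → Al, so n(Al) = 0.3808 / 3 = 0.1269 mol
m(Al) = 0.1269 × 26.98 = 3.42 g

3.42 g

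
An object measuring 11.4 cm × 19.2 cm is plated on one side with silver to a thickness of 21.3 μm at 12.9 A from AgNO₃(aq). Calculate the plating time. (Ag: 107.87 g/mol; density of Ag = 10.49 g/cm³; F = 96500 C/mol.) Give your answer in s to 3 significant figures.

339 s

Plated area = 11.4 × 19.2 = 218.9 cm²
Volume = 218.9 × 21.3×10⁻⁴ cm = 0.4663 cm³
m(Ag) = 0.4663 × 10.49 = 4.891 g
n(Ag) = 4.891 / 107.87 = 0.04534 mol; n(e⁻) = 0.04534 mol
Q = 0.04534 × 96500 = 4375 C
t = 4375 / 12.9 = 339.1 s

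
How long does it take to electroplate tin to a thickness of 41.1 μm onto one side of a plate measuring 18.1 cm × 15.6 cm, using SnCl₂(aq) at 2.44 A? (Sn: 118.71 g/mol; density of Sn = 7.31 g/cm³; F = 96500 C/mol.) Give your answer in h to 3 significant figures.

1.57 h

Plated area = 18.1 × 15.6 = 282.4 cm²
Volume = 282.4 × 41.1×10⁻⁴ cm = 1.161 cm³
m(Sn) = 1.161 × 7.31 = 8.487 g
n(Sn) = 8.487 / 118.71 = 0.07149 mol; n(e⁻) = 2 × 0.07149 = 0.1430 mol
Q = 0.1430 × 96500 = 13800 C
t = 13800 / 2.44 = 5656 s = 1.57 h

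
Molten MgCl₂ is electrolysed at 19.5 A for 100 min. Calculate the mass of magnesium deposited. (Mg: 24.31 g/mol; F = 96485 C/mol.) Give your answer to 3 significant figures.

14.7 g

Q = It = 19.5 × 6000 = 1.170×10^5 C
Moles of electrons = 1.170×10^5 / 96485 = 1.213 mol
Mg²⁺ + 2e⁻ → Mg, so n(Mg) = 1.213 / 2 = 0.6065 mol
m = 0.6065 × 24.31 = 14.7 g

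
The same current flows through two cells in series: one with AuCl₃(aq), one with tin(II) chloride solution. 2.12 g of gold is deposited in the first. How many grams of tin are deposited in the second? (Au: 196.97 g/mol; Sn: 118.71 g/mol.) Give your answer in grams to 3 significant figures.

n(Au) = 2.12 / 196.97 = 0.01076 mol
Au³⁺ + 3e⁻ → Au, so n(e⁻) = 3 × 0.01076 = 0.03228 mol
Same current for the same time ⇒ same n(e⁻) = 0.03228 mol in both cells.
Sn²⁺ + 2e⁻ → Sn, so n(Sn) = 0.03228 / 2 = 0.01614 mol
m(Sn) = 0.01614 × 118.71 = 1.92 g

1.92 g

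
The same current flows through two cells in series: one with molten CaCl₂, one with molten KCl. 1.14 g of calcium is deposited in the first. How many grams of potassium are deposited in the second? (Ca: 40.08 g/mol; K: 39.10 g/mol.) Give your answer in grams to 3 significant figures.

2.22 g

n(Ca) = 1.14 / 40.08 = 0.02844 mol
Ca²⁺ + 2e⁻ → Ca, so n(e⁻) = 2 × 0.02844 = 0.05688 mol
Same current for the same time ⇒ same n(e⁻) = 0.05688 mol in both cells.
K⁺ + e⁻ → K, so n(K) = 0.05688 mol
m(K) = 0.05688 × 39.10 = 2.22 g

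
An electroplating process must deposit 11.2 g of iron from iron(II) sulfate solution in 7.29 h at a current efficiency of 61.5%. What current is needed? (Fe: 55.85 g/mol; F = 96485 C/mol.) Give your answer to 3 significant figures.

n(Fe) = 11.2 / 55.85 = 0.2005 mol
Fe²⁺ + 2e⁻ → Fe, so n(e⁻) = 2 × 0.2005 = 0.4010 mol
Q = 0.4010 × 96485 / 0.615 = 62910 C
I = Q / t = 62910 / 26244 s = 2.40 A

2.40 A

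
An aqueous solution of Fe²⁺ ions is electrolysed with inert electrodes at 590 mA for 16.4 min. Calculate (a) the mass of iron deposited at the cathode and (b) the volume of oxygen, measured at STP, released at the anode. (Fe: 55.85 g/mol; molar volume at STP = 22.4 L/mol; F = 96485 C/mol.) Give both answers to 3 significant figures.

0.168 g Fe; 0.0337 L O₂

Q = 0.590 × 984 = 580.6 C; n(e⁻) = 580.6 / 96485 = 0.006018 mol
Cathode: Fe²⁺ + 2e⁻ → Fe → n(Fe) = 0.006018/2 = 0.003009 mol → 0.168 g
Anode: 2H₂O → O₂ + 4H⁺ + 4e⁻ → n(O₂) = 0.006018/4 = 0.001505 mol → 0.0337 L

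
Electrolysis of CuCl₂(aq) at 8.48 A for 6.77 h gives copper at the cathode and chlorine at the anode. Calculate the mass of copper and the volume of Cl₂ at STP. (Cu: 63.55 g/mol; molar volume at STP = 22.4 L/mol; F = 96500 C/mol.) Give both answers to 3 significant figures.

68.1 g Cu; 24.0 L Cl₂

Q = 8.48 × 24372 = 2.067×10^5 C; n(e⁻) = 2.067×10^5 / 96500 = 2.142 mol
Cathode: Cu²⁺ + 2e⁻ → Cu → n(Cu) = 2.142/2 = 1.071 mol → 68.1 g
Anode: 2Cl⁻ → Cl₂ + 2e⁻ → n(Cl₂) = 2.142/2 = 1.071 mol → 24.0 L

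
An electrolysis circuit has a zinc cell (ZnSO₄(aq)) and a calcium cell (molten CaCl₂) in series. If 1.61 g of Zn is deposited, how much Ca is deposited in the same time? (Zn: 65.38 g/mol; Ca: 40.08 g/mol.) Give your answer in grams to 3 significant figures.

n(Zn) = 1.61 / 65.38 = 0.02463 mol
Zn²⁺ + 2e⁻ → Zn, so n(e⁻) = 2 × 0.02463 = 0.04926 mol
Since the cells are in series, n(e⁻) in the Ca cell is also 0.04926 mol.
Ca²⁺ + 2e⁻ → Ca, so n(Ca) = 0.04926 / 2 = 0.02463 mol
m(Ca) = 0.02463 × 40.08 = 0.987 g

0.987 g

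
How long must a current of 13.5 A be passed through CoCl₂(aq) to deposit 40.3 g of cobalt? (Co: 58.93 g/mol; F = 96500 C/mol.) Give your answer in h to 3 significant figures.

n(Co) = 40.3 / 58.93 = 0.6839 mol
Co²⁺ + 2e⁻ → Co, so n(e⁻) = 2 × 0.6839 = 1.368 mol
Q = 1.368 × 96500 = 1.320×10^5 C
t = Q / I = 1.320×10^5 / 13.5 = 9778 s = 2.72 h

2.72 h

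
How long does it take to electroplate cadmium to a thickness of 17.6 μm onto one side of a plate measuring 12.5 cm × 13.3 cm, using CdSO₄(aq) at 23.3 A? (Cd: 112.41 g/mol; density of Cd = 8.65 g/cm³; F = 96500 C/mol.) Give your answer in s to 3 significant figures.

187 s

Plated area = 12.5 × 13.3 = 166.3 cm²
Volume = 166.3 × 17.6×10⁻⁴ cm = 0.2927 cm³
m(Cd) = 0.2927 × 8.65 = 2.532 g
n(Cd) = 2.532 / 112.41 = 0.02252 mol; n(e⁻) = 2 × 0.02252 = 0.04504 mol
Q = 0.04504 × 96500 = 4346 C
t = 4346 / 23.3 = 186.5 s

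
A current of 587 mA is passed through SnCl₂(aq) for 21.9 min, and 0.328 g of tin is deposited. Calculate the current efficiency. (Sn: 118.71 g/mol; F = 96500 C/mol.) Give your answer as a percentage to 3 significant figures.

69.1%

Q = 0.587 × 1314 = 771.3 C
n(e⁻) = 771.3 / 96500 = 0.007993 mol
Sn²⁺ + 2e⁻ → Sn, so theoretical n(Sn) = 0.003997 mol → 0.4745 g
Efficiency = 0.328 / 0.4745 = 0.6913 = 69.1%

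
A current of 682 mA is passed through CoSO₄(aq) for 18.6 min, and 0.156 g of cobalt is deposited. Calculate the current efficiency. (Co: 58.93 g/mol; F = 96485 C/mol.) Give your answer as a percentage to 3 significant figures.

67.1%

Q = 0.682 × 1116 = 761.1 C
n(e⁻) = 761.1 / 96485 = 0.007888 mol
Co²⁺ + 2e⁻ → Co, so theoretical n(Co) = 0.003944 mol → 0.2324 g
Efficiency = 0.156 / 0.2324 = 0.6713 = 67.1%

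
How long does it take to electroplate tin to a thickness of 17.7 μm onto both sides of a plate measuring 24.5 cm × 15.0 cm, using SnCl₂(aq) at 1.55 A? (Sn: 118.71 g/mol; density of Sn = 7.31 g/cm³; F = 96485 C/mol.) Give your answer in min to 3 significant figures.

Plated area = 2 × 24.5 × 15.0 = 735.0 cm²
Volume = 735.0 × 17.7×10⁻⁴ cm = 1.301 cm³
m(Sn) = 1.301 × 7.31 = 9.510 g
n(Sn) = 9.510 / 118.71 = 0.08011 mol; n(e⁻) = 2 × 0.08011 = 0.1602 mol
Q = 0.1602 × 96485 = 15460 C
t = 15460 / 1.55 = 9974 s = 166 min

166 min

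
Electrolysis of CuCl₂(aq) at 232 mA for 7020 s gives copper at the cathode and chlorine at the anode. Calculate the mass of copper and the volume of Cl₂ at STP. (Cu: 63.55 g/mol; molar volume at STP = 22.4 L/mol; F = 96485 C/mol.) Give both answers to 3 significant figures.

Q = 0.232 × 7020 = 1629 C; n(e⁻) = 1629 / 96485 = 0.01688 mol
Cathode: Cu²⁺ + 2e⁻ → Cu → n(Cu) = 0.01688/2 = 0.008440 mol → 0.536 g
Anode: 2Cl⁻ → Cl₂ + 2e⁻ → n(Cl₂) = 0.01688/2 = 0.008440 mol → 0.189 L

0.536 g Cu; 0.189 L Cl₂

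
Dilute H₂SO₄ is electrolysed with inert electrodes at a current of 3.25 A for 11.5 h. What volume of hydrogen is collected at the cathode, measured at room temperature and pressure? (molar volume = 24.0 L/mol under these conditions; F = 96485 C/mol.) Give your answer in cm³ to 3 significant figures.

Q = It = 3.25 × 41400 = 1.346×10^5 C
n(e⁻) = 1.346×10^5 / 96485 = 1.395 mol
2H⁺ + 2e⁻ → H₂, so n(H₂) = 1.395 / 2 = 0.6975 mol
V = 0.6975 × 24.0 = 16.74 L
= 16700 cm³

16700 cm³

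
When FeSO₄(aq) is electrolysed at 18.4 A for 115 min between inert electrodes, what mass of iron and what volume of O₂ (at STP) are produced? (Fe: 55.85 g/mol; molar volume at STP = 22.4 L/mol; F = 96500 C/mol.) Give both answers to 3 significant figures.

Q = 18.4 × 6900 = 1.270×10^5 C; n(e⁻) = 1.270×10^5 / 96500 = 1.316 mol
Cathode: Fe²⁺ + 2e⁻ → Fe → n(Fe) = 1.316/2 = 0.6580 mol → 36.7 g
Anode: 2H₂O → O₂ + 4H⁺ + 4e⁻ → n(O₂) = 1.316/4 = 0.3290 mol → 7.37 L

36.7 g Fe; 7.37 L O₂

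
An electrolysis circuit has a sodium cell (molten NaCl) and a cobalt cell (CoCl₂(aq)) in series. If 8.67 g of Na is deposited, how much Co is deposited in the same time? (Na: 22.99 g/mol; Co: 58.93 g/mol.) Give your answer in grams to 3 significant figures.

n(Na) = 8.67 / 22.99 = 0.3771 mol
Na⁺ + e⁻ → Na, so n(e⁻) = 0.3771 mol
Since the cells are in series, n(e⁻) in the Co cell is also 0.3771 mol.
Co²⁺ + 2e⁻ → Co, so n(Co) = 0.3771 / 2 = 0.1886 mol
m(Co) = 0.1886 × 58.93 = 11.1 g

11.1 g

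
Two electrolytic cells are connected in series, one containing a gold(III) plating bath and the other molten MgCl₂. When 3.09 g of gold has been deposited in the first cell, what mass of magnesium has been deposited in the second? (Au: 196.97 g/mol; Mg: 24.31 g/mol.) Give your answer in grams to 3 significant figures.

0.572 g

n(Au) = 3.09 / 196.97 = 0.01569 mol
Au³⁺ + 3e⁻ → Au, so n(e⁻) = 3 × 0.01569 = 0.04707 mol
Same current for the same time ⇒ same n(e⁻) = 0.04707 mol in both cells.
Mg²⁺ + 2e⁻ → Mg, so n(Mg) = 0.04707 / 2 = 0.02354 mol
m(Mg) = 0.02354 × 24.31 = 0.572 g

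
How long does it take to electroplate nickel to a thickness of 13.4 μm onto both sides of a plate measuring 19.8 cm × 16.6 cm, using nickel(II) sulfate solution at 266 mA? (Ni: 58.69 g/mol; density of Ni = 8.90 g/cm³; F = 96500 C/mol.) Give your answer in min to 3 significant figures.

1620 min

Plated area = 2 × 19.8 × 16.6 = 657.4 cm²
Volume = 657.4 × 13.4×10⁻⁴ cm = 0.8809 cm³
m(Ni) = 0.8809 × 8.90 = 7.840 g
n(Ni) = 7.840 / 58.69 = 0.1336 mol; n(e⁻) = 2 × 0.1336 = 0.2672 mol
Q = 0.2672 × 96500 = 25780 C
t = 25780 / 0.266 = 96920 s = 1620 min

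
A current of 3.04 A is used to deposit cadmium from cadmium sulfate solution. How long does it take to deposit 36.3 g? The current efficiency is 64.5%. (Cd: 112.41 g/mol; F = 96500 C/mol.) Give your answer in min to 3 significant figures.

530 min

n(Cd) = 36.3 / 112.41 = 0.3229 mol
Cd²⁺ + 2e⁻ → Cd, so n(e⁻) = 2 × 0.3229 = 0.6458 mol
Q = 0.6458 × 96500 / 0.645 = 96620 C
t = Q / I = 96620 / 3.04 = 31780 s = 530 min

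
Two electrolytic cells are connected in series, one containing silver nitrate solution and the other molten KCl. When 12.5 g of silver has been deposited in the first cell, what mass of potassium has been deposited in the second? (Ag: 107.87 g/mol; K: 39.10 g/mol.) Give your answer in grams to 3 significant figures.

n(Ag) = 12.5 / 107.87 = 0.1159 mol
Ag⁺ + e⁻ → Ag, so n(e⁻) = 0.1159 mol
Same current for the same time ⇒ same n(e⁻) = 0.1159 mol in both cells.
K⁺ + e⁻ → K, so n(K) = 0.1159 mol
m(K) = 0.1159 × 39.10 = 4.53 g

4.53 g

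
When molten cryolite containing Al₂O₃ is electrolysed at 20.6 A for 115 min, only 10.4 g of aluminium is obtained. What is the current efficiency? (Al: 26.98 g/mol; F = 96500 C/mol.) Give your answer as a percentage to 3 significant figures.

78.5%

Q = 20.6 × 6900 = 1.421×10^5 C
n(e⁻) = 1.421×10^5 / 96500 = 1.473 mol
Al³⁺ + 3e⁻ → Al, so theoretical n(Al) = 0.4910 mol → 13.25 g
Efficiency = 10.4 / 13.25 = 0.7849 = 78.5%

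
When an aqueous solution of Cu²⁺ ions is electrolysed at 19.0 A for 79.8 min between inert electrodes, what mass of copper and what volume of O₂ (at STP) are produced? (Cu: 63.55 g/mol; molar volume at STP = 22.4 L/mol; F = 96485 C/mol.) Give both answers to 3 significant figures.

Q = 19.0 × 4788 = 90970 C; n(e⁻) = 90970 / 96485 = 0.9428 mol
Cathode: Cu²⁺ + 2e⁻ → Cu → n(Cu) = 0.9428/2 = 0.4714 mol → 30.0 g
Anode: 2H₂O → O₂ + 4H⁺ + 4e⁻ → n(O₂) = 0.9428/4 = 0.2357 mol → 5.28 L

30.0 g Cu; 5.28 L O₂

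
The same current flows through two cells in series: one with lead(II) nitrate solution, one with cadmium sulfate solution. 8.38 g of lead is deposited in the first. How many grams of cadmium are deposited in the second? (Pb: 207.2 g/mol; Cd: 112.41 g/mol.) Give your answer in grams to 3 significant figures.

4.55 g

n(Pb) = 8.38 / 207.2 = 0.04044 mol
Pb²⁺ + 2e⁻ → Pb, so n(e⁻) = 2 × 0.04044 = 0.08088 mol
Since the cells are in series, n(e⁻) in the Cd cell is also 0.08088 mol.
Cd²⁺ + 2e⁻ → Cd, so n(Cd) = 0.08088 / 2 = 0.04044 mol
m(Cd) = 0.04044 × 112.41 = 4.55 g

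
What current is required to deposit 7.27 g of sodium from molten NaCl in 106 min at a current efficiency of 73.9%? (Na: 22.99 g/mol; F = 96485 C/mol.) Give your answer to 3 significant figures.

n(Na) = 7.27 / 22.99 = 0.3162 mol
Na⁺ + e⁻ → Na, so n(e⁻) = 0.3162 mol
Q = 0.3162 × 96485 / 0.739 = 41280 C
I = Q / t = 41280 / 6360 s = 6.49 A

6.49 A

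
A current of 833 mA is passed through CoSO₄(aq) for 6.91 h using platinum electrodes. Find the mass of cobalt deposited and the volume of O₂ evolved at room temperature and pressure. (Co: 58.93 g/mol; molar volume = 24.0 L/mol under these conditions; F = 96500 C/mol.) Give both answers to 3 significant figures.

6.33 g Co; 1.29 L O₂

Q = 0.833 × 24876 = 20720 C; n(e⁻) = 20720 / 96500 = 0.2147 mol
Cathode: Co²⁺ + 2e⁻ → Co → n(Co) = 0.2147/2 = 0.1074 mol → 6.33 g
Anode: 2H₂O → O₂ + 4H⁺ + 4e⁻ → n(O₂) = 0.2147/4 = 0.05368 mol → 1.29 L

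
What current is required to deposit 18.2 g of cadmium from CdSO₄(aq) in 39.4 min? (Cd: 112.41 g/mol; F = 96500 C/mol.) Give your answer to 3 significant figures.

13.2 A

n(Cd) = 18.2 / 112.41 = 0.1619 mol
Cd²⁺ + 2e⁻ → Cd, so n(e⁻) = 2 × 0.1619 = 0.3238 mol
Q = 0.3238 × 96500 = 31250 C
I = Q / t = 31250 / 2364 s = 13.2 A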